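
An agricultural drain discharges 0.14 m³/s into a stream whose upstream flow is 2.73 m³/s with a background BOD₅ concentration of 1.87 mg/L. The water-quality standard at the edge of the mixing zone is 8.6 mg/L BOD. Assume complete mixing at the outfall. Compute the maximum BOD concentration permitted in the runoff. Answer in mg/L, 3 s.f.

140 mg/L

Mass balance: 8.6·2.87 = 0.14·Cₑ + 2.73·1.87.
Cₑ = (24.68 − 5.105) / 0.14 = 139.8 mg/L.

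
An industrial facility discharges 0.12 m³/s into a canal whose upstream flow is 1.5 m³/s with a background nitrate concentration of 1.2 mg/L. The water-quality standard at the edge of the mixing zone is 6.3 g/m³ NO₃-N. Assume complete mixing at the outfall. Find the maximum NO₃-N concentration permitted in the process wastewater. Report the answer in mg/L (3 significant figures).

70.0 mg/L

Mass balance: 6.3·1.62 = 0.12·Cₑ + 1.5·1.2.
Cₑ = (10.21 − 1.8) / 0.12 = 70.05 mg/L.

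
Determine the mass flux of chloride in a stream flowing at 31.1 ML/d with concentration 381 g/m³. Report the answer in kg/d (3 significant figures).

31.1 ML/d = 0.36 m³/s.
Mass flux = Q·C = 0.36 m³/s × 381 g/m³ = 137.1 g/s.
= 137.1 g/s × 86.4 = 1.185e+04 kg/d.

11800 kg/d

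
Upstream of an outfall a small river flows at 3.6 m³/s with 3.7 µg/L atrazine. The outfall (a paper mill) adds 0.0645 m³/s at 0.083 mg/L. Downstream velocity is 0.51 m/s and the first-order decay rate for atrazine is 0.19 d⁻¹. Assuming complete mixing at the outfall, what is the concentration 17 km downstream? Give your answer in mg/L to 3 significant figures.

3.7 µg/L = 0.0037 mg/L.
After complete mixing, C₀ = (0.0645·0.083 + 3.6·0.0037) / 3.665 = 0.005096 mg/L.
Travel time t = 1.7e+04 m / 0.51 m/s = 3.333e+04 s = 0.3858 d.
C = 0.005096·exp(−0.19·0.3858) = 0.005096·0.9293 = 0.004736 mg/L.

0.00474 mg/L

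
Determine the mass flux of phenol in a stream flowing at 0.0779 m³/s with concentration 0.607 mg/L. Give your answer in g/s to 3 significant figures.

0.0473 g/s

Mass flux = Q·C = 0.0779 m³/s × 0.607 g/m³ = 0.04729 g/s.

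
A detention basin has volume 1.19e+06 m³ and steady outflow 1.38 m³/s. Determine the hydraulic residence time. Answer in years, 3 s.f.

0.0273 yr

Q = 1.38 m³/s × 3.156e+07 s/yr = 4.355e+07 m³/yr.
Hydraulic residence time τ = V/Q = 1.19e+06/4.355e+07 = 0.02733 yr.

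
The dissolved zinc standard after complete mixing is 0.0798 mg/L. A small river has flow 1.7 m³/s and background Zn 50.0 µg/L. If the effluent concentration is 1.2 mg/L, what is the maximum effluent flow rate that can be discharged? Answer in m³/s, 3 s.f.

50.0 µg/L = 0.05 mg/L.
Mass balance at complete mixing: C_std·(Q_w + Q_r) = Q_w·C_e + Q_r·C_b.
Rearranging, Q_w = Q_r·(C_std − C_b)/(C_e − C_std) = 1.7·(0.0798 − 0.05) / (1.2 − 0.0798) = 0.04522 m³/s.

0.0452 m³/s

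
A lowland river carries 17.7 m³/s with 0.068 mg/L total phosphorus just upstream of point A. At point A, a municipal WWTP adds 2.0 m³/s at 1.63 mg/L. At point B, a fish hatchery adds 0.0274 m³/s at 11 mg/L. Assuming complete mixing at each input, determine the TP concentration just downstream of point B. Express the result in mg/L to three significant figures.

After input A: C = (17.7·0.068 + 2·1.63) / 19.7 = 0.2266 mg/L.
After input B: C = (19.7·0.2266 + 0.0274·11) / 19.73 = 0.2415 mg/L.

0.242 mg/L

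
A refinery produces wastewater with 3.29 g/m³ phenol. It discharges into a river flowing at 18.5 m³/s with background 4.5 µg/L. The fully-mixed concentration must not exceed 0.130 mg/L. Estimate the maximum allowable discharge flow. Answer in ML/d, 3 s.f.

63.5 ML/d

4.5 µg/L = 0.0045 mg/L.
Mass balance at complete mixing: C_std·(Q_w + Q_r) = Q_w·C_e + Q_r·C_b.
Rearranging, Q_w = Q_r·(C_std − C_b)/(C_e − C_std) = 18.5·(0.13 − 0.0045) / (3.29 − 0.13) = 0.7347 m³/s.
= 63.48 ML/d.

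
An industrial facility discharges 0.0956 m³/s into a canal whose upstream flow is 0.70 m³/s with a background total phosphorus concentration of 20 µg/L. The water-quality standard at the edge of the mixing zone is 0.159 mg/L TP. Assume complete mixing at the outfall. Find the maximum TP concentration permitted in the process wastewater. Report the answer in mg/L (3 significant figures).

20 µg/L = 0.02 mg/L.
Mass balance: 0.159·0.7956 = 0.0956·Cₑ + 0.7·0.02.
Cₑ = (0.1265 − 0.014) / 0.0956 = 1.177 mg/L.

1.18 mg/L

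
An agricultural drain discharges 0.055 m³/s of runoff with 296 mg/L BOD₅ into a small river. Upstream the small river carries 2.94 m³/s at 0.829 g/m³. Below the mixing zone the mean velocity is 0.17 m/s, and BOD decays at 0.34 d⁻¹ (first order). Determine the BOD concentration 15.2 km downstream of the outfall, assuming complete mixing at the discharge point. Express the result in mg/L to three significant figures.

After complete mixing, C₀ = (0.055·296 + 2.94·0.829) / 2.995 = 6.25 mg/L.
Travel time t = 1.52e+04 m / 0.17 m/s = 8.941e+04 s = 1.035 d.
C = 6.25·exp(−0.34·1.035) = 6.25·0.7034 = 4.396 mg/L.

4.40 mg/L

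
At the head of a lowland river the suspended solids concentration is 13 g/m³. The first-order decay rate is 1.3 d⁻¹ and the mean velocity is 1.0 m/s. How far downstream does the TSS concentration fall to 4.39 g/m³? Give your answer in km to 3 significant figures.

72.2 km

From C = C₀·e^(−kt), t = ln(C₀/C)/k = ln(13/4.39)/1.3 = 1.086/1.3 = 0.8351 d.
Distance = v·t = 1.0 m/s × 7.215e+04 s = 7.215e+04 m = 72.15 km.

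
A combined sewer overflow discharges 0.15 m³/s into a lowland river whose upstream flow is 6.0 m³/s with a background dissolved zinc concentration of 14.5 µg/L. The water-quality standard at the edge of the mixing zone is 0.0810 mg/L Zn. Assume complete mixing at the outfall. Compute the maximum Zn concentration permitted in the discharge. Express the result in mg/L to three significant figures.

14.5 µg/L = 0.0145 mg/L.
Mass balance: 0.081·6.15 = 0.15·Cₑ + 6·0.0145.
Cₑ = (0.4982 − 0.087) / 0.15 = 2.741 mg/L.

2.74 mg/L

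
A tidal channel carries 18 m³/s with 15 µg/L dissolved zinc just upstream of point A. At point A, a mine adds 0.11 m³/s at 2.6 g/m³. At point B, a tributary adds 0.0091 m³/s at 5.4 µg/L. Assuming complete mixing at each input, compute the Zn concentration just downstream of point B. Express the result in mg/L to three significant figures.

0.0307 mg/L

15 µg/L = 0.015 mg/L.
After input A: C = (18·0.015 + 0.11·2.6) / 18.11 = 0.0307 mg/L.
5.4 µg/L = 0.0054 mg/L.
After input B: C = (18.11·0.0307 + 0.0091·0.0054) / 18.12 = 0.03069 mg/L.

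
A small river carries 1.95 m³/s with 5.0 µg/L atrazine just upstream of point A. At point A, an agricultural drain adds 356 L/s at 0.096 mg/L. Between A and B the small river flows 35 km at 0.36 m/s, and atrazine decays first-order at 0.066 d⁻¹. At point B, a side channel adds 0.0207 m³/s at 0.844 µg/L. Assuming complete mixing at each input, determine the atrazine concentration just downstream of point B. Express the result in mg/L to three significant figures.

0.0175 mg/L

5.0 µg/L = 0.005 mg/L.
356 L/s = 0.356 m³/s.
After input A: C = (1.95·0.005 + 0.356·0.096) / 2.306 = 0.01905 mg/L.
Over the 35 km reach to input B (t = 9.722e+04 s = 1.125 d), decay gives C = 0.01905·exp(−0.066·1.125) = 0.01769 mg/L.
0.844 µg/L = 0.000844 mg/L.
After input B: C = (2.306·0.01769 + 0.0207·0.000844) / 2.327 = 0.01754 mg/L.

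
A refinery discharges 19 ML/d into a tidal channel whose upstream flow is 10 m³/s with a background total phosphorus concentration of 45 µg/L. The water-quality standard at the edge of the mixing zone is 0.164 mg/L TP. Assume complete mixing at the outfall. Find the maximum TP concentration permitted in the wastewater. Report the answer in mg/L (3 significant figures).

19 ML/d = 0.2199 m³/s.
45 µg/L = 0.045 mg/L.
Mass balance: 0.164·10.22 = 0.2199·Cₑ + 10·0.045.
Cₑ = (1.676 − 0.45) / 0.2199 = 5.575 mg/L.

5.58 mg/L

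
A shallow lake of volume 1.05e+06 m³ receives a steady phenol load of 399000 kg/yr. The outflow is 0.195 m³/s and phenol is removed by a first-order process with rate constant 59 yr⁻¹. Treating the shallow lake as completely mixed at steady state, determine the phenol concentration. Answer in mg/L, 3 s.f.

5.86 mg/L

Outflow Q = 0.195 m³/s × 3.156e+07 s/yr = 6.154e+06 m³/yr.
Steady-state CSTR mass balance: W = Q·C + k·V·C, so C = W/(Q + kV).
Q + kV = 6.154e+06 + 59·1.05e+06 = 6.81e+07 m³/yr.
C = 399000/6.81e+07 = 0.005859 kg/m³ = 5.859 mg/L.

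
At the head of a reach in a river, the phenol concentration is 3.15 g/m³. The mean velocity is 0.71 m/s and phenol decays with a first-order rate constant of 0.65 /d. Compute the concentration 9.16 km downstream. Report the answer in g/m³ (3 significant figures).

Travel time t = 9.16 km / 0.71 m/s = 9160/0.71 = 1.29e+04 s = 0.1493 d.
First-order decay: C = 3.15·exp(−0.65·0.1493) = 3.15·0.9075 = 2.859 g/m³.

2.86 g/m³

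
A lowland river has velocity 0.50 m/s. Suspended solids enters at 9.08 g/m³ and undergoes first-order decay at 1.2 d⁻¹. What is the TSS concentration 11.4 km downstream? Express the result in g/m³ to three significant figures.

6.62 g/m³

Travel time t = 11.4 km / 0.50 m/s = 1.14e+04/0.50 = 2.28e+04 s = 0.2639 d.
First-order decay: C = 9.08·exp(−1.2·0.2639) = 9.08·0.7286 = 6.615 g/m³.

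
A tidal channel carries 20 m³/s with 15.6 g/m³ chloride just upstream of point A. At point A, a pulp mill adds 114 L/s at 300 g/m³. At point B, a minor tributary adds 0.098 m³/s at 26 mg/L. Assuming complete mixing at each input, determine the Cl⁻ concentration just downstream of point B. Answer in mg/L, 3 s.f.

17.3 mg/L

114 L/s = 0.114 m³/s.
After input A: C = (20·15.6 + 0.114·300) / 20.11 = 17.21 mg/L.
After input B: C = (20.11·17.21 + 0.098·26) / 20.21 = 17.25 mg/L.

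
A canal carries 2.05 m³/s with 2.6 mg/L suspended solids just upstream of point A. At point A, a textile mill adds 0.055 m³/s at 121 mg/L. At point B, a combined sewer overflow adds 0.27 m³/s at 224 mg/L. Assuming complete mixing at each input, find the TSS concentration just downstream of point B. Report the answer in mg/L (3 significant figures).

30.5 mg/L

After input A: C = (2.05·2.6 + 0.055·121) / 2.105 = 5.694 mg/L.
After input B: C = (2.105·5.694 + 0.27·224) / 2.375 = 30.51 mg/L.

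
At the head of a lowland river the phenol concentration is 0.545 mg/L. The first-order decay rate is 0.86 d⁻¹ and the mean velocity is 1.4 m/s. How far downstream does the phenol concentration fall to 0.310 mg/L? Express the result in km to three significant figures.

79.4 km

From C = C₀·e^(−kt), t = ln(C₀/C)/k = ln(0.545/0.310)/0.86 = 0.5642/0.86 = 0.6561 d.
Distance = v·t = 1.4 m/s × 5.668e+04 s = 7.936e+04 m = 79.36 km.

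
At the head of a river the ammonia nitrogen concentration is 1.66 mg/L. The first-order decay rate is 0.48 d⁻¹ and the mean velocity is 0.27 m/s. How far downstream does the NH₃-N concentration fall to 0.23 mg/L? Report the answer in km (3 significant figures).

96.1 km

From C = C₀·e^(−kt), t = ln(C₀/C)/k = ln(1.66/0.23)/0.48 = 1.976/0.48 = 4.118 d.
Distance = v·t = 0.27 m/s × 3.558e+05 s = 9.606e+04 m = 96.06 km.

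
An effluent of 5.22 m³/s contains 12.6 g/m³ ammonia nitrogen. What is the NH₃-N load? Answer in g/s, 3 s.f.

65.8 g/s

Mass flux = Q·C = 5.22 m³/s × 12.6 g/m³ = 65.77 g/s.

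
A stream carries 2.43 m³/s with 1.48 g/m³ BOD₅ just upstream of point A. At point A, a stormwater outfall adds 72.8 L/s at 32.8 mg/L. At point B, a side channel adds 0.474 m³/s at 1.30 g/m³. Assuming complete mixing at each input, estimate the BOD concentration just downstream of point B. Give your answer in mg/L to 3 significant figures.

2.22 mg/L

72.8 L/s = 0.0728 m³/s.
After input A: C = (2.43·1.48 + 0.0728·32.8) / 2.503 = 2.391 mg/L.
After input B: C = (2.503·2.391 + 0.474·1.3) / 2.977 = 2.217 mg/L.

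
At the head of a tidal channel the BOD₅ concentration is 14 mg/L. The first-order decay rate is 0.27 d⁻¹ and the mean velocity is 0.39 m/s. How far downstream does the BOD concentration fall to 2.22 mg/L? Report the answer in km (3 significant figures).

230 km

From C = C₀·e^(−kt), t = ln(C₀/C)/k = ln(14/2.22)/0.27 = 1.842/0.27 = 6.821 d.
Distance = v·t = 0.39 m/s × 5.893e+05 s = 2.298e+05 m = 229.8 km.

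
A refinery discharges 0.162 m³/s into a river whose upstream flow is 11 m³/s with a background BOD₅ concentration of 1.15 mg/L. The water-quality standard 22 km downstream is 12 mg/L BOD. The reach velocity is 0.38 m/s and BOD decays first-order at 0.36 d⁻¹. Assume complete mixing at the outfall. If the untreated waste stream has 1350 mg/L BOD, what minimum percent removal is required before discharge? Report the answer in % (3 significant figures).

27.8 %

Travel time to the compliance point: t = 2.2e+04/0.38 = 5.789e+04 s = 0.6701 d; decay factor exp(−0.36·0.6701) = 0.7857.
So the concentration just after mixing may be at most 12/0.7857 = 15.27 mg/L.
Mass balance: 15.27·11.16 = 0.162·Cₑ + 11·1.15.
Cₑ = (170.5 − 12.65) / 0.162 = 974.3 mg/L.
Required removal = 1 − 974.3/1350 = 27.83 %.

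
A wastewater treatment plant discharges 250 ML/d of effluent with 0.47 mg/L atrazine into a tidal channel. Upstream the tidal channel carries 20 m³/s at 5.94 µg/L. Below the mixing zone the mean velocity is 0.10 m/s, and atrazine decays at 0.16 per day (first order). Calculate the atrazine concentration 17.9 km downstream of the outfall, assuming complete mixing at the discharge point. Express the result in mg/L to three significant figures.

0.0464 mg/L

250 ML/d = 2.894 m³/s.
5.94 µg/L = 0.00594 mg/L.
After complete mixing, C₀ = (2.894·0.47 + 20·0.00594) / 22.89 = 0.06459 mg/L.
Travel time t = 1.79e+04 m / 0.10 m/s = 1.79e+05 s = 2.072 d.
C = 0.06459·exp(−0.16·2.072) = 0.06459·0.7179 = 0.04637 mg/L.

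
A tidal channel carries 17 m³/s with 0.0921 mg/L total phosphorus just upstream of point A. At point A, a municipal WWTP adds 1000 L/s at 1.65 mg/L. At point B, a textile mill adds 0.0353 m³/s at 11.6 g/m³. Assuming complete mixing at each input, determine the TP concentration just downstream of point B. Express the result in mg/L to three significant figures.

1000 L/s = 1 m³/s.
After input A: C = (17·0.0921 + 1·1.65) / 18 = 0.1787 mg/L.
After input B: C = (18·0.1787 + 0.0353·11.6) / 18.04 = 0.201 mg/L.

0.201 mg/L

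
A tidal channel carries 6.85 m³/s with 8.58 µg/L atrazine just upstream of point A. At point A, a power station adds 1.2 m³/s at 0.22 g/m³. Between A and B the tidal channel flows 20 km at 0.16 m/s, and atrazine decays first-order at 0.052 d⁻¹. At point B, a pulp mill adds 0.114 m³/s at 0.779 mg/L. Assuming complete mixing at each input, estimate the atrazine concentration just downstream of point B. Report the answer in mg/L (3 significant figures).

8.58 µg/L = 0.00858 mg/L.
After input A: C = (6.85·0.00858 + 1.2·0.22) / 8.05 = 0.0401 mg/L.
Over the 20 km reach to input B (t = 1.25e+05 s = 1.447 d), decay gives C = 0.0401·exp(−0.052·1.447) = 0.03719 mg/L.
After input B: C = (8.05·0.03719 + 0.114·0.779) / 8.164 = 0.04755 mg/L.

0.0475 mg/L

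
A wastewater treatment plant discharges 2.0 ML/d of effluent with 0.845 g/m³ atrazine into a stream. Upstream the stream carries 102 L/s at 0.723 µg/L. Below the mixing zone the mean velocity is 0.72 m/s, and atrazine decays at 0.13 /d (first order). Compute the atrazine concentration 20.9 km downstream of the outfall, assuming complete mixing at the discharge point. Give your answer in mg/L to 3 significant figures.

2.0 ML/d = 0.02315 m³/s.
102 L/s = 0.102 m³/s.
0.723 µg/L = 0.000723 mg/L.
After complete mixing, C₀ = (0.02315·0.845 + 0.102·0.000723) / 0.1251 = 0.1569 mg/L.
Travel time t = 2.09e+04 m / 0.72 m/s = 2.903e+04 s = 0.336 d.
C = 0.1569·exp(−0.13·0.336) = 0.1569·0.9573 = 0.1502 mg/L.

0.150 mg/L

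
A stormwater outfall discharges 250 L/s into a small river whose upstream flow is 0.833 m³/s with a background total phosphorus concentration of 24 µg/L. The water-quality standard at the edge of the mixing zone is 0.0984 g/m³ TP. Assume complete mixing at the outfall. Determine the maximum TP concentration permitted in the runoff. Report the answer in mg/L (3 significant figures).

0.346 mg/L

250 L/s = 0.25 m³/s.
24 µg/L = 0.024 mg/L.
Mass balance: 0.0984·1.083 = 0.25·Cₑ + 0.833·0.024.
Cₑ = (0.1066 − 0.01999) / 0.25 = 0.3463 mg/L.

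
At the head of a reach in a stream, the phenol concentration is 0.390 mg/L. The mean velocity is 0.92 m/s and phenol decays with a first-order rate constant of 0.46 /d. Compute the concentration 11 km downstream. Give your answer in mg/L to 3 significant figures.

0.366 mg/L

Travel time t = 11 km / 0.92 m/s = 1.1e+04/0.92 = 1.196e+04 s = 0.1384 d.
First-order decay: C = 0.390·exp(−0.46·0.1384) = 0.390·0.9383 = 0.3659 mg/L.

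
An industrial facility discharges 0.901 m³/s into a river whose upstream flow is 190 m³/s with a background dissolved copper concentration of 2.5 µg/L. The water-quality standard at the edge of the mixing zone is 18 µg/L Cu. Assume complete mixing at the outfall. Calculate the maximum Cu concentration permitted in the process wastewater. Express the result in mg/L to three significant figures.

2.5 µg/L = 0.0025 mg/L.
18 µg/L = 0.018 mg/L.
Mass balance: 0.018·190.9 = 0.901·Cₑ + 190·0.0025.
Cₑ = (3.436 − 0.475) / 0.901 = 3.287 mg/L.

3.29 mg/L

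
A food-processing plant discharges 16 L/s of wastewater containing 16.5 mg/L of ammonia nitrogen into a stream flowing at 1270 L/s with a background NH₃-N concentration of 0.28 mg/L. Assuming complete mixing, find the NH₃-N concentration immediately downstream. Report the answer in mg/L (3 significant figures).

0.482 mg/L

16 L/s = 0.016 m³/s.
1270 L/s = 1.27 m³/s.
By mass balance at complete mixing, C = (0.016·16.5 + 1.27·0.28) / (0.016 + 1.27) = 0.6196/1.286 = 0.4818 mg/L.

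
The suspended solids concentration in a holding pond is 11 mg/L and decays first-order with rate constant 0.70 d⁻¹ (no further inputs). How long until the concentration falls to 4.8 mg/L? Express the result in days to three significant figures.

1.18 d

t = ln(C₀/C)/k = ln(11/4.8)/0.70 = 0.8293/0.70 = 1.185 d.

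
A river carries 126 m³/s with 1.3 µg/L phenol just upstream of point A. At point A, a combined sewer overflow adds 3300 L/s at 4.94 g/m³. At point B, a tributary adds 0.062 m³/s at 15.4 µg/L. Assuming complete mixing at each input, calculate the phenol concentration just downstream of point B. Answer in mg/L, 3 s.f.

0.127 mg/L

1.3 µg/L = 0.0013 mg/L.
3300 L/s = 3.3 m³/s.
After input A: C = (126·0.0013 + 3.3·4.94) / 129.3 = 0.1273 mg/L.
15.4 µg/L = 0.0154 mg/L.
After input B: C = (129.3·0.1273 + 0.062·0.0154) / 129.4 = 0.1273 mg/L.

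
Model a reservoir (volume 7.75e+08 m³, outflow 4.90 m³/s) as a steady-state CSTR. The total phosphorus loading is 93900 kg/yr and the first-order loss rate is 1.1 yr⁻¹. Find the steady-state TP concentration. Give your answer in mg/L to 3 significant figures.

0.0932 mg/L

Outflow Q = 4.90 m³/s × 3.156e+07 s/yr = 1.546e+08 m³/yr.
Steady-state CSTR mass balance: W = Q·C + k·V·C, so C = W/(Q + kV).
Q + kV = 1.546e+08 + 1.1·7.75e+08 = 1.007e+09 m³/yr.
C = 93900/1.007e+09 = 9.324e-05 kg/m³ = 0.09324 mg/L.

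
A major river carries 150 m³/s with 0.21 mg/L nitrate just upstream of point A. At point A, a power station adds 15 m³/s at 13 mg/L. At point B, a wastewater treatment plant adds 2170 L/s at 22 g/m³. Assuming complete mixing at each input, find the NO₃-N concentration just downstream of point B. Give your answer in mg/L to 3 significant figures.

After input A: C = (150·0.21 + 15·13) / 165 = 1.373 mg/L.
2170 L/s = 2.17 m³/s.
After input B: C = (165·1.373 + 2.17·22) / 167.2 = 1.64 mg/L.

1.64 mg/L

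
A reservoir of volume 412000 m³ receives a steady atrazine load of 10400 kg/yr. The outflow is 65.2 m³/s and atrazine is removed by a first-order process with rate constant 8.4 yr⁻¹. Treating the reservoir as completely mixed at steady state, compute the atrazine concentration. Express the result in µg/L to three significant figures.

5.05 µg/L

Outflow Q = 65.2 m³/s × 3.156e+07 s/yr = 2.058e+09 m³/yr.
Steady-state CSTR mass balance: W = Q·C + k·V·C, so C = W/(Q + kV).
Q + kV = 2.058e+09 + 8.4·412000 = 2.061e+09 m³/yr.
C = 10400/2.061e+09 = 5.046e-06 kg/m³ = 0.005046 mg/L = 5.046 µg/L.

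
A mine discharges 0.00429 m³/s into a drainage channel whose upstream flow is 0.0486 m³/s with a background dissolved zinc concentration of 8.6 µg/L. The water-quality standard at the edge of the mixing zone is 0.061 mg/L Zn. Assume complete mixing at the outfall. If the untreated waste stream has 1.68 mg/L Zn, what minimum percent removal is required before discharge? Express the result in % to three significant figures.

8.6 µg/L = 0.0086 mg/L.
Mass balance: 0.061·0.05289 = 0.00429·Cₑ + 0.0486·0.0086.
Cₑ = (0.003226 − 0.000418) / 0.00429 = 0.6546 mg/L.
Required removal = 1 − 0.6546/1.68 = 61.03 %.

61.0 %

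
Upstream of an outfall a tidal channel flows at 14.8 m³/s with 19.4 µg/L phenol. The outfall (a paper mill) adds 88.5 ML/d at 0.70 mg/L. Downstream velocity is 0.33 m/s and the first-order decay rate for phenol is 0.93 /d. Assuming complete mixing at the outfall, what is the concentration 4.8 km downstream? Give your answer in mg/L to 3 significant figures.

88.5 ML/d = 1.024 m³/s.
19.4 µg/L = 0.0194 mg/L.
After complete mixing, C₀ = (1.024·0.7 + 14.8·0.0194) / 15.82 = 0.06346 mg/L.
Travel time t = 4800 m / 0.33 m/s = 1.455e+04 s = 0.1684 d.
C = 0.06346·exp(−0.93·0.1684) = 0.06346·0.8551 = 0.05426 mg/L.

0.0543 mg/L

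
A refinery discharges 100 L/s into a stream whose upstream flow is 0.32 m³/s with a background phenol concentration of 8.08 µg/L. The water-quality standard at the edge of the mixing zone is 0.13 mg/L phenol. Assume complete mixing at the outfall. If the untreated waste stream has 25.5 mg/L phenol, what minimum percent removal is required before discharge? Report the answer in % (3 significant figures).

98.0 %

100 L/s = 0.1 m³/s.
8.08 µg/L = 0.00808 mg/L.
Mass balance: 0.13·0.42 = 0.1·Cₑ + 0.32·0.00808.
Cₑ = (0.0546 − 0.002586) / 0.1 = 0.5201 mg/L.
Required removal = 1 − 0.5201/25.5 = 97.96 %.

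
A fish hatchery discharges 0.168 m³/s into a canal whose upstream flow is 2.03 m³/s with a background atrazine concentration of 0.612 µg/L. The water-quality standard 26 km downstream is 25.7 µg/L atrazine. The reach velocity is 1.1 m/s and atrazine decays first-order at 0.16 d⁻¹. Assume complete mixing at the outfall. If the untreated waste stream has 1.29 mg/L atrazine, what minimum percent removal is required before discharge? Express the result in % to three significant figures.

0.612 µg/L = 0.000612 mg/L.
25.7 µg/L = 0.0257 mg/L.
Travel time to the compliance point: t = 2.6e+04/1.1 = 2.364e+04 s = 0.2736 d; decay factor exp(−0.16·0.2736) = 0.9572.
So the concentration just after mixing may be at most 0.0257/0.9572 = 0.02685 mg/L.
Mass balance: 0.02685·2.198 = 0.168·Cₑ + 2.03·0.000612.
Cₑ = (0.05902 − 0.001242) / 0.168 = 0.3439 mg/L.
Required removal = 1 − 0.3439/1.29 = 73.34 %.

73.3 %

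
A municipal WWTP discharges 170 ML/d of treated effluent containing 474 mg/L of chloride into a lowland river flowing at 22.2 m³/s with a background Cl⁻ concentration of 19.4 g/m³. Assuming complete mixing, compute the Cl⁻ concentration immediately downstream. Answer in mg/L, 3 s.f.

170 ML/d = 1.968 m³/s.
Flow-weighted mixing gives C = (1.968·474 + 22.2·19.4) / (1.968 + 22.2) = 1363/24.17 = 56.41 mg/L.

56.4 mg/L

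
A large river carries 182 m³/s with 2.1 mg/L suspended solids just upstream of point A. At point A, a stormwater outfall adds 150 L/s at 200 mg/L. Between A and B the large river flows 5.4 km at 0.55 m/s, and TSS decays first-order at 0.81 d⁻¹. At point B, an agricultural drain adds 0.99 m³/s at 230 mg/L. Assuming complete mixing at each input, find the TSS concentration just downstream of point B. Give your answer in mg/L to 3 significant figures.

150 L/s = 0.15 m³/s.
After input A: C = (182·2.1 + 0.15·200) / 182.2 = 2.263 mg/L.
Over the 5.4 km reach to input B (t = 9818 s = 0.1136 d), decay gives C = 2.263·exp(−0.81·0.1136) = 2.064 mg/L.
After input B: C = (182.2·2.064 + 0.99·230) / 183.1 = 3.296 mg/L.

3.30 mg/L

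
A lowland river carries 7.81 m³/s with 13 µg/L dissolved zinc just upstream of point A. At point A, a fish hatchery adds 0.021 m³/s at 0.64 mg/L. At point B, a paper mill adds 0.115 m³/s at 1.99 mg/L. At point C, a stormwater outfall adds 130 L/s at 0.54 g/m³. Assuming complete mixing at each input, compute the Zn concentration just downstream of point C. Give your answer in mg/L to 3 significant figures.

0.0513 mg/L

13 µg/L = 0.013 mg/L.
After input A: C = (7.81·0.013 + 0.021·0.64) / 7.831 = 0.01468 mg/L.
After input B: C = (7.831·0.01468 + 0.115·1.99) / 7.946 = 0.04327 mg/L.
130 L/s = 0.13 m³/s.
After input C: C = (7.946·0.04327 + 0.13·0.54) / 8.076 = 0.05127 mg/L.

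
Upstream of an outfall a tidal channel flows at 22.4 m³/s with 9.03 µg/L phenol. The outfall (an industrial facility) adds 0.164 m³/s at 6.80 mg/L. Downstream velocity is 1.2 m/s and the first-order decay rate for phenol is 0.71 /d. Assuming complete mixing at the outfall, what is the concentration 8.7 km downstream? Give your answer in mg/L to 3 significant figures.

9.03 µg/L = 0.00903 mg/L.
After complete mixing, C₀ = (0.164·6.8 + 22.4·0.00903) / 22.56 = 0.05839 mg/L.
Travel time t = 8700 m / 1.2 m/s = 7250 s = 0.08391 d.
C = 0.05839·exp(−0.71·0.08391) = 0.05839·0.9422 = 0.05501 mg/L.

0.0550 mg/L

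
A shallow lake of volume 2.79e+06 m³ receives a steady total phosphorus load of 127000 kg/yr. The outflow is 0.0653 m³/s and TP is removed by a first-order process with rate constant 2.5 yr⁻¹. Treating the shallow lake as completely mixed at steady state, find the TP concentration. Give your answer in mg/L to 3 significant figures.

Outflow Q = 0.0653 m³/s × 3.156e+07 s/yr = 2.061e+06 m³/yr.
Steady-state CSTR mass balance: W = Q·C + k·V·C, so C = W/(Q + kV).
Q + kV = 2.061e+06 + 2.5·2.79e+06 = 9.036e+06 m³/yr.
C = 127000/9.036e+06 = 0.01406 kg/m³ = 14.06 mg/L.

14.1 mg/L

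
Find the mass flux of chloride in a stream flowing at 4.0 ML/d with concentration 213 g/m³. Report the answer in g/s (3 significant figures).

9.86 g/s

4.0 ML/d = 0.0463 m³/s.
Mass flux = Q·C = 0.0463 m³/s × 213 g/m³ = 9.861 g/s.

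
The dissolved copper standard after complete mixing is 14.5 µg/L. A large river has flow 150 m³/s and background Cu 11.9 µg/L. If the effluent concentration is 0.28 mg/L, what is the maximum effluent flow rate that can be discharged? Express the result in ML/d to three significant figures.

127 ML/d

11.9 µg/L = 0.0119 mg/L.
14.5 µg/L = 0.0145 mg/L.
Mass balance at complete mixing: C_std·(Q_w + Q_r) = Q_w·C_e + Q_r·C_b.
Rearranging, Q_w = Q_r·(C_std − C_b)/(C_e − C_std) = 150·(0.0145 − 0.0119) / (0.28 − 0.0145) = 1.469 m³/s.
= 126.9 ML/d.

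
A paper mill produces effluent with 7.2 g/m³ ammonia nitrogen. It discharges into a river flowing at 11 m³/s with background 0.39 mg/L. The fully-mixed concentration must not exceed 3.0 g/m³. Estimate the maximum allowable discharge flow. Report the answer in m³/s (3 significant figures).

Mass balance at complete mixing: C_std·(Q_w + Q_r) = Q_w·C_e + Q_r·C_b.
Rearranging, Q_w = Q_r·(C_std − C_b)/(C_e − C_std) = 11·(3 − 0.39) / (7.2 − 3) = 6.836 m³/s.

6.84 m³/s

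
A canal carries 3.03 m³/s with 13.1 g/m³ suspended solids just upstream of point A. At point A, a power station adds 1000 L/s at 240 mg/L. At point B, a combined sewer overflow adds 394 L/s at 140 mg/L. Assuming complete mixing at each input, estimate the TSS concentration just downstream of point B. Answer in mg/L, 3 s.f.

75.7 mg/L

1000 L/s = 1 m³/s.
After input A: C = (3.03·13.1 + 1·240) / 4.03 = 69.4 mg/L.
394 L/s = 0.394 m³/s.
After input B: C = (4.03·69.4 + 0.394·140) / 4.424 = 75.69 mg/L.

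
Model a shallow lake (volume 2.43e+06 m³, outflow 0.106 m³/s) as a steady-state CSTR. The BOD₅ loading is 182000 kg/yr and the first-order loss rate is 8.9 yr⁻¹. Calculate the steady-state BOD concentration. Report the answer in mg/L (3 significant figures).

7.29 mg/L

Outflow Q = 0.106 m³/s × 3.156e+07 s/yr = 3.345e+06 m³/yr.
Steady-state CSTR mass balance: W = Q·C + k·V·C, so C = W/(Q + kV).
Q + kV = 3.345e+06 + 8.9·2.43e+06 = 2.497e+07 m³/yr.
C = 182000/2.497e+07 = 0.007288 kg/m³ = 7.288 mg/L.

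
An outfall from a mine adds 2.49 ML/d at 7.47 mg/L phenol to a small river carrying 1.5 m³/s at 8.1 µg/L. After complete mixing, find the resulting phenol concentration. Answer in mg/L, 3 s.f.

0.149 mg/L

2.49 ML/d = 0.02882 m³/s.
8.1 µg/L = 0.0081 mg/L.
Conservation of mass across the mixing zone: C = (0.02882·7.47 + 1.5·0.0081) / (0.02882 + 1.5) = 0.2274/1.529 = 0.1488 mg/L.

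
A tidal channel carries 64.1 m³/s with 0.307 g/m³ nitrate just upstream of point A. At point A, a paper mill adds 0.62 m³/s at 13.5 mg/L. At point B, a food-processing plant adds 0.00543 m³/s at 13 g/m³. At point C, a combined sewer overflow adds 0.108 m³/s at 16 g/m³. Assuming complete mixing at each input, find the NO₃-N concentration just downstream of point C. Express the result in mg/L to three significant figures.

0.460 mg/L

After input A: C = (64.1·0.307 + 0.62·13.5) / 64.72 = 0.4334 mg/L.
After input B: C = (64.72·0.4334 + 0.00543·13) / 64.73 = 0.4344 mg/L.
After input C: C = (64.73·0.4344 + 0.108·16) / 64.83 = 0.4604 mg/L.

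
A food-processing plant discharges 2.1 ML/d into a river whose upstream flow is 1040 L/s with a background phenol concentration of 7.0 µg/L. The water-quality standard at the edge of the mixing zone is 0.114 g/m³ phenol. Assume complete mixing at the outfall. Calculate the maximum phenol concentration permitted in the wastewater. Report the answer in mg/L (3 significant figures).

4.69 mg/L

2.1 ML/d = 0.02431 m³/s.
1040 L/s = 1.04 m³/s.
7.0 µg/L = 0.007 mg/L.
Mass balance: 0.114·1.064 = 0.02431·Cₑ + 1.04·0.007.
Cₑ = (0.1213 − 0.00728) / 0.02431 = 4.692 mg/L.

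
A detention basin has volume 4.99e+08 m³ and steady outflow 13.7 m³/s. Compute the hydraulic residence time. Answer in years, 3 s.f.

1.15 yr

Q = 13.7 m³/s × 3.156e+07 s/yr = 4.323e+08 m³/yr.
Hydraulic residence time τ = V/Q = 4.99e+08/4.323e+08 = 1.154 yr.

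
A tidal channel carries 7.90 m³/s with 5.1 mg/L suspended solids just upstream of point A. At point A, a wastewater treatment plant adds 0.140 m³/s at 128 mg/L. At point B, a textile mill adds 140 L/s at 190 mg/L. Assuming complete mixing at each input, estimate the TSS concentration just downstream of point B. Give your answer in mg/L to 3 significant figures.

10.4 mg/L

After input A: C = (7.9·5.1 + 0.14·128) / 8.04 = 7.24 mg/L.
140 L/s = 0.14 m³/s.
After input B: C = (8.04·7.24 + 0.14·190) / 8.18 = 10.37 mg/L.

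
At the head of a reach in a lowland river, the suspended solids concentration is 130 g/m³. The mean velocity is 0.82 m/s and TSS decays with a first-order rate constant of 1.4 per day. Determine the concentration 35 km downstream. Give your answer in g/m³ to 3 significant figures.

65.1 g/m³

Travel time t = 35 km / 0.82 m/s = 3.5e+04/0.82 = 4.268e+04 s = 0.494 d.
First-order decay: C = 130·exp(−1.4·0.494) = 130·0.5008 = 65.1 g/m³.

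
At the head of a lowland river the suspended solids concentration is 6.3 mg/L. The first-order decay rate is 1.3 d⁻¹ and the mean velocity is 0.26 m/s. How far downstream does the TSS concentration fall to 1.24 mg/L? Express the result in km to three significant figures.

28.1 km

From C = C₀·e^(−kt), t = ln(C₀/C)/k = ln(6.3/1.24)/1.3 = 1.625/1.3 = 1.25 d.
Distance = v·t = 0.26 m/s × 1.08e+05 s = 2.809e+04 m = 28.09 km.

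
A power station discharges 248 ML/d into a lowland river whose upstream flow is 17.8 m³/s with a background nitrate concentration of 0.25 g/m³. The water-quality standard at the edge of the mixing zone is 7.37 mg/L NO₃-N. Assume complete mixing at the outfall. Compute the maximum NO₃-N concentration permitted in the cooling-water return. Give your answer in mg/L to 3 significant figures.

248 ML/d = 2.87 m³/s.
Mass balance: 7.37·20.67 = 2.87·Cₑ + 17.8·0.25.
Cₑ = (152.3 − 4.45) / 2.87 = 51.52 mg/L.

51.5 mg/L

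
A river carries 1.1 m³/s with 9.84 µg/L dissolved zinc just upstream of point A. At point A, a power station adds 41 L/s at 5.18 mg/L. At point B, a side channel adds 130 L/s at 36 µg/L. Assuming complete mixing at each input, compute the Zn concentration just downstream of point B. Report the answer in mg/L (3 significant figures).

9.84 µg/L = 0.00984 mg/L.
41 L/s = 0.041 m³/s.
After input A: C = (1.1·0.00984 + 0.041·5.18) / 1.141 = 0.1956 mg/L.
130 L/s = 0.13 m³/s.
36 µg/L = 0.036 mg/L.
After input B: C = (1.141·0.1956 + 0.13·0.036) / 1.271 = 0.1793 mg/L.

0.179 mg/L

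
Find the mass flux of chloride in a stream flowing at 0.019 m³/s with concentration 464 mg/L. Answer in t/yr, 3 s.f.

278 t/yr

Mass flux = Q·C = 0.019 m³/s × 464 g/m³ = 8.816 g/s.
= 8.816 g/s × 31.56 = 278.2 t/yr.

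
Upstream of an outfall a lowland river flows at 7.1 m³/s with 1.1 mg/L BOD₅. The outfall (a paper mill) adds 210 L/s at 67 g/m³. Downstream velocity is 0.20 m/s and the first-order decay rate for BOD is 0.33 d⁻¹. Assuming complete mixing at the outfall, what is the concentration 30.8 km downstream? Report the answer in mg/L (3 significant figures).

1.66 mg/L

210 L/s = 0.21 m³/s.
After complete mixing, C₀ = (0.21·67 + 7.1·1.1) / 7.31 = 2.993 mg/L.
Travel time t = 3.08e+04 m / 0.20 m/s = 1.54e+05 s = 1.782 d.
C = 2.993·exp(−0.33·1.782) = 2.993·0.5553 = 1.662 mg/L.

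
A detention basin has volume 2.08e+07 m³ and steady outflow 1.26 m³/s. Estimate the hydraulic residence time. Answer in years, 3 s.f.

Q = 1.26 m³/s × 3.156e+07 s/yr = 3.976e+07 m³/yr.
Hydraulic residence time τ = V/Q = 2.08e+07/3.976e+07 = 0.5231 yr.

0.523 yr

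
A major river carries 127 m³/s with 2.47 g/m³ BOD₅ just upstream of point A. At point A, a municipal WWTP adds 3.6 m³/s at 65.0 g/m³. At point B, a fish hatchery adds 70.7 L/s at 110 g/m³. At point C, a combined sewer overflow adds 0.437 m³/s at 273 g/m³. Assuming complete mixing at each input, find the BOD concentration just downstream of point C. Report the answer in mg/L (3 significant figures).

After input A: C = (127·2.47 + 3.6·65) / 130.6 = 4.194 mg/L.
70.7 L/s = 0.0707 m³/s.
After input B: C = (130.6·4.194 + 0.0707·110) / 130.7 = 4.251 mg/L.
After input C: C = (130.7·4.251 + 0.437·273) / 131.1 = 5.147 mg/L.

5.15 mg/L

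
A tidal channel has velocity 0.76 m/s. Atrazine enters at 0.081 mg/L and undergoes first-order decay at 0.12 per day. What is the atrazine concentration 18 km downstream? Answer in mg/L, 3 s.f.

0.0784 mg/L

Travel time t = 18 km / 0.76 m/s = 1.8e+04/0.76 = 2.368e+04 s = 0.2741 d.
First-order decay: C = 0.081·exp(−0.12·0.2741) = 0.081·0.9676 = 0.07838 mg/L.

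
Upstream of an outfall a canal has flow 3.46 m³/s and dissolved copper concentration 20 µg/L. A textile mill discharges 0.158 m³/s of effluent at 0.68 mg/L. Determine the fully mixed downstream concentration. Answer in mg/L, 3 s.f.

20 µg/L = 0.02 mg/L.
By mass balance at complete mixing, C = (0.158·0.68 + 3.46·0.02) / (0.158 + 3.46) = 0.1766/3.618 = 0.04882 mg/L.

0.0488 mg/L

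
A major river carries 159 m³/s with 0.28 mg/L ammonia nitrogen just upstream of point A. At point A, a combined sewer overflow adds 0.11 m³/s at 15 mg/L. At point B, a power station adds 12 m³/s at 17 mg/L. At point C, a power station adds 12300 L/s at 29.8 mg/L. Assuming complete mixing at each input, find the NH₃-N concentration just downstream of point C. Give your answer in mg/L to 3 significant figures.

3.36 mg/L

After input A: C = (159·0.28 + 0.11·15) / 159.1 = 0.2902 mg/L.
After input B: C = (159.1·0.2902 + 12·17) / 171.1 = 1.462 mg/L.
12300 L/s = 12.3 m³/s.
After input C: C = (171.1·1.462 + 12.3·29.8) / 183.4 = 3.362 mg/L.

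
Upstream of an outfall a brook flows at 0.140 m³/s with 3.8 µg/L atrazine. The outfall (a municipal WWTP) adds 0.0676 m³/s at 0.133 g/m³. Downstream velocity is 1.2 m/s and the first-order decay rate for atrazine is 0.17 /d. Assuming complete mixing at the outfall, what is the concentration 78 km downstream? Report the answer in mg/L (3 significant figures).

0.0404 mg/L

3.8 µg/L = 0.0038 mg/L.
After complete mixing, C₀ = (0.0676·0.133 + 0.14·0.0038) / 0.2076 = 0.04587 mg/L.
Travel time t = 7.8e+04 m / 1.2 m/s = 6.5e+04 s = 0.7523 d.
C = 0.04587·exp(−0.17·0.7523) = 0.04587·0.8799 = 0.04036 mg/L.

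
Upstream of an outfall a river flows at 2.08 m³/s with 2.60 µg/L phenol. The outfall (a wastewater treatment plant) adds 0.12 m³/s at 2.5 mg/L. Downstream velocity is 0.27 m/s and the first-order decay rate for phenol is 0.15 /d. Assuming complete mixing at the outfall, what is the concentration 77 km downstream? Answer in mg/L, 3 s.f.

2.60 µg/L = 0.0026 mg/L.
After complete mixing, C₀ = (0.12·2.5 + 2.08·0.0026) / 2.2 = 0.1388 mg/L.
Travel time t = 7.7e+04 m / 0.27 m/s = 2.852e+05 s = 3.301 d.
C = 0.1388·exp(−0.15·3.301) = 0.1388·0.6095 = 0.08461 mg/L.

0.0846 mg/L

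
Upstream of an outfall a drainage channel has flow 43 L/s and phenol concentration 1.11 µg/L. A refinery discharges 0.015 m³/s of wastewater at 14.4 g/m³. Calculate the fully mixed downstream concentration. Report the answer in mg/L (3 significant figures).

43 L/s = 0.043 m³/s.
1.11 µg/L = 0.00111 mg/L.
By mass balance at complete mixing, C = (0.015·14.4 + 0.043·0.00111) / (0.015 + 0.043) = 0.216/0.058 = 3.725 mg/L.

3.72 mg/L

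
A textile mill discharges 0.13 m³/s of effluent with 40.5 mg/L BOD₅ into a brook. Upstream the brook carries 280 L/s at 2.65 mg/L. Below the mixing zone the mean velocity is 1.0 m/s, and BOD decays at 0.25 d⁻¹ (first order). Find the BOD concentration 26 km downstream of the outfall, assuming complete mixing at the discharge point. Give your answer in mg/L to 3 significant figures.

13.6 mg/L

280 L/s = 0.28 m³/s.
After complete mixing, C₀ = (0.13·40.5 + 0.28·2.65) / 0.41 = 14.65 mg/L.
Travel time t = 2.6e+04 m / 1.0 m/s = 2.6e+04 s = 0.3009 d.
C = 14.65·exp(−0.25·0.3009) = 14.65·0.9275 = 13.59 mg/L.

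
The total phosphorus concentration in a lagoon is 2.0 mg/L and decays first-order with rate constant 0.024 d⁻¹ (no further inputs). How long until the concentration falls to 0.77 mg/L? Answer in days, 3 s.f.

39.8 d

t = ln(C₀/C)/k = ln(2.0/0.77)/0.024 = 0.9545/0.024 = 39.77 d.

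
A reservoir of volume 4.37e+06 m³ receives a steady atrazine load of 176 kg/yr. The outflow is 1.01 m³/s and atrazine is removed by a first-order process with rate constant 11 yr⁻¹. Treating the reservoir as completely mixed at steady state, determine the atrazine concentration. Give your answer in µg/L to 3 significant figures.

Outflow Q = 1.01 m³/s × 3.156e+07 s/yr = 3.187e+07 m³/yr.
Steady-state CSTR mass balance: W = Q·C + k·V·C, so C = W/(Q + kV).
Q + kV = 3.187e+07 + 11·4.37e+06 = 7.994e+07 m³/yr.
C = 176/7.994e+07 = 2.202e-06 kg/m³ = 0.002202 mg/L = 2.202 µg/L.

2.20 µg/L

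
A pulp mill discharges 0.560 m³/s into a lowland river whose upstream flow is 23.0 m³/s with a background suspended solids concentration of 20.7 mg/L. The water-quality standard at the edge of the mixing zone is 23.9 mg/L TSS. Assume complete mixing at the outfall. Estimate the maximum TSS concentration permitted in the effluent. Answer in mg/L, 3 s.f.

Mass balance: 23.9·23.56 = 0.56·Cₑ + 23·20.7.
Cₑ = (563.1 − 476.1) / 0.56 = 155.3 mg/L.

155 mg/L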